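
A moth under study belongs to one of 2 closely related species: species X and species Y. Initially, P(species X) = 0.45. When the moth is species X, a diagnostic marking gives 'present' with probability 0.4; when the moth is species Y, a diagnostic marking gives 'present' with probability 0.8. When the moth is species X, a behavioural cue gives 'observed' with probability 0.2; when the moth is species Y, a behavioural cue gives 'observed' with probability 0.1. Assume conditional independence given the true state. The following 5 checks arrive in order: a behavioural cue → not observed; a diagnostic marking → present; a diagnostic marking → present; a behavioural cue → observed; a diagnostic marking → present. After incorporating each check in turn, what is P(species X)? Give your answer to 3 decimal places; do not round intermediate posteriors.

After a behavioural cue='not observed': P(species X) = 0.8·0.4500 / (0.8·0.4500 + 0.9·0.5500) ≈ 0.4211
After a diagnostic marking='present': P(species X) = 0.4·0.4211 / (0.4·0.4211 + 0.8·0.5789) ≈ 0.2667
After a diagnostic marking='present': P(species X) = 0.4·0.2667 / (0.4·0.2667 + 0.8·0.7333) ≈ 0.1538
After a behavioural cue='observed': P(species X) = 0.2·0.1538 / (0.2·0.1538 + 0.1·0.8462) ≈ 0.2667
After a diagnostic marking='present': P(species X) = 0.4·0.2667 / (0.4·0.2667 + 0.8·0.7333) ≈ 0.1538

0.154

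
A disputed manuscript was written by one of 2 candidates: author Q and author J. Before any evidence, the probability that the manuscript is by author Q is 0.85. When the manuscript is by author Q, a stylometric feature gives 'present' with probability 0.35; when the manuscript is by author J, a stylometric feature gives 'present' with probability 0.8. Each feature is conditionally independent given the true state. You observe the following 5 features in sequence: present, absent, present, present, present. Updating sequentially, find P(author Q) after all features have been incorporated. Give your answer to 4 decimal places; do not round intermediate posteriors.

0.4029

Apply Bayes' rule sequentially, carrying P(author Q) forward.
After 'present': P(author Q) = 0.35·0.8500 / (0.35·0.8500 + 0.8·0.1500) ≈ 0.7126
After 'absent': P(author Q) = 0.65·0.7126 / (0.65·0.7126 + 0.2·0.2874) ≈ 0.8896
After 'present': P(author Q) = 0.35·0.8896 / (0.35·0.8896 + 0.8·0.1104) ≈ 0.7790
After 'present': P(author Q) = 0.35·0.7790 / (0.35·0.7790 + 0.8·0.2210) ≈ 0.6066
After 'present': P(author Q) = 0.35·0.6066 / (0.35·0.6066 + 0.8·0.3934) ≈ 0.4029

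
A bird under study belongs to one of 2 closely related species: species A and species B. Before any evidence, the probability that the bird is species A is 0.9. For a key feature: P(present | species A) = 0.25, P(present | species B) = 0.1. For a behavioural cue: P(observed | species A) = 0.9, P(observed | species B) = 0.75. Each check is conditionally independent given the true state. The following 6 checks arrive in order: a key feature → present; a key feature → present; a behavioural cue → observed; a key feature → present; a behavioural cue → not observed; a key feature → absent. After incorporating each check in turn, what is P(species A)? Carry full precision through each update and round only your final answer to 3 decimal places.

After a key feature='present': P(species A) = 0.25·0.9000 / (0.25·0.9000 + 0.1·0.1000) ≈ 0.9574
After a key feature='present': P(species A) = 0.25·0.9574 / (0.25·0.9574 + 0.1·0.0426) ≈ 0.9825
After a behavioural cue='observed': P(species A) = 0.9·0.9825 / (0.9·0.9825 + 0.75·0.0175) ≈ 0.9854
After a key feature='present': P(species A) = 0.25·0.9854 / (0.25·0.9854 + 0.1·0.0146) ≈ 0.9941
After a behavioural cue='not observed': P(species A) = 0.1·0.9941 / (0.1·0.9941 + 0.25·0.0059) ≈ 0.9854
After a key feature='absent': P(species A) = 0.75·0.9854 / (0.75·0.9854 + 0.9·0.0146) ≈ 0.9825

0.983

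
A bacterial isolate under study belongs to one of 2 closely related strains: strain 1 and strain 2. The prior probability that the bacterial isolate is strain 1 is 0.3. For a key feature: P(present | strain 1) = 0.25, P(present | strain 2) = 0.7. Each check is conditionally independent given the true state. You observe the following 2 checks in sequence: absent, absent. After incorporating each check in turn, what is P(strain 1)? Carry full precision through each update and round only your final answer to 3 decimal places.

After 'absent': P(strain 1) = 0.75·0.3000 / (0.75·0.3000 + 0.3·0.7000) ≈ 0.5172
After 'absent': P(strain 1) = 0.75·0.5172 / (0.75·0.5172 + 0.3·0.4828) ≈ 0.7282

0.728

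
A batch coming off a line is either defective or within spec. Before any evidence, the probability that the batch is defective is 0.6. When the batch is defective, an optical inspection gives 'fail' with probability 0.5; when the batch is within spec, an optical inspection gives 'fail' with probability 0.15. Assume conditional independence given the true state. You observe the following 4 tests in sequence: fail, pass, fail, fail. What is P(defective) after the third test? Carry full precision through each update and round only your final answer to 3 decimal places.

After 'fail': P(defective) = 0.5·0.6000 / (0.5·0.6000 + 0.15·0.4000) ≈ 0.8333
After 'pass': P(defective) = 0.5·0.8333 / (0.5·0.8333 + 0.85·0.1667) ≈ 0.7463
After 'fail': P(defective) = 0.5·0.7463 / (0.5·0.7463 + 0.15·0.2537) ≈ 0.9074

0.907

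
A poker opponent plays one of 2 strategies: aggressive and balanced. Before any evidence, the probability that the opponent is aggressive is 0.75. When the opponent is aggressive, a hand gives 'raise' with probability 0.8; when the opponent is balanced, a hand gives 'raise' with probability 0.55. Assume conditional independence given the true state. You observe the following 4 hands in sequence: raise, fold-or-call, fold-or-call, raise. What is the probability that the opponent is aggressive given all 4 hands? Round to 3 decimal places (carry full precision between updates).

0.556

After 'raise': P(aggressive) = 0.8·0.7500 / (0.8·0.7500 + 0.55·0.2500) ≈ 0.8136
After 'fold-or-call': P(aggressive) = 0.2·0.8136 / (0.2·0.8136 + 0.45·0.1864) ≈ 0.6598
After 'fold-or-call': P(aggressive) = 0.2·0.6598 / (0.2·0.6598 + 0.45·0.3402) ≈ 0.4629
After 'raise': P(aggressive) = 0.8·0.4629 / (0.8·0.4629 + 0.55·0.5371) ≈ 0.5563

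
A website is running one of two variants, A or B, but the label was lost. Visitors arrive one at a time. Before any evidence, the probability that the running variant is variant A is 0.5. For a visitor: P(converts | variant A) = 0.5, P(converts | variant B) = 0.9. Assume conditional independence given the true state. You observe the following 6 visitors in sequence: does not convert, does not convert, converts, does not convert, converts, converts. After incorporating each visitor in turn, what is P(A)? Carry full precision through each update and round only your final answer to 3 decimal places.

After 'does not convert': P(A) = 0.5·0.5000 / (0.5·0.5000 + 0.1·0.5000) ≈ 0.8333
After 'does not convert': P(A) = 0.5·0.8333 / (0.5·0.8333 + 0.1·0.1667) ≈ 0.9615
After 'converts': P(A) = 0.5·0.9615 / (0.5·0.9615 + 0.9·0.0385) ≈ 0.9328
After 'does not convert': P(A) = 0.5·0.9328 / (0.5·0.9328 + 0.1·0.0672) ≈ 0.9858
After 'converts': P(A) = 0.5·0.9858 / (0.5·0.9858 + 0.9·0.0142) ≈ 0.9747
After 'converts': P(A) = 0.5·0.9747 / (0.5·0.9747 + 0.9·0.0253) ≈ 0.9554

0.955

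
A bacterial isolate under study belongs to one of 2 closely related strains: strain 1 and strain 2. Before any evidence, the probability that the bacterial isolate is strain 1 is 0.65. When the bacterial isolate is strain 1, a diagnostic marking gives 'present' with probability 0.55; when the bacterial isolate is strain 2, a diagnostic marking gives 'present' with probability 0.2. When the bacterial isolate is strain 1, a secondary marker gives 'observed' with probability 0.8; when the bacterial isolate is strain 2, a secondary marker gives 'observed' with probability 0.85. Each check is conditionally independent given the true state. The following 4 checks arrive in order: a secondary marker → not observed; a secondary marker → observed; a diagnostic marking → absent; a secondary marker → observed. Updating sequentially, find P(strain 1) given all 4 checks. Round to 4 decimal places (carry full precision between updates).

0.5523

Each posterior becomes the prior for the next update.
After a secondary marker='not observed': P(strain 1) = 0.2·0.6500 / (0.2·0.6500 + 0.15·0.3500) ≈ 0.7123
After a secondary marker='observed': P(strain 1) = 0.8·0.7123 / (0.8·0.7123 + 0.85·0.2877) ≈ 0.6997
After a diagnostic marking='absent': P(strain 1) = 0.45·0.6997 / (0.45·0.6997 + 0.8·0.3003) ≈ 0.5673
After a secondary marker='observed': P(strain 1) = 0.8·0.5673 / (0.8·0.5673 + 0.85·0.4327) ≈ 0.5523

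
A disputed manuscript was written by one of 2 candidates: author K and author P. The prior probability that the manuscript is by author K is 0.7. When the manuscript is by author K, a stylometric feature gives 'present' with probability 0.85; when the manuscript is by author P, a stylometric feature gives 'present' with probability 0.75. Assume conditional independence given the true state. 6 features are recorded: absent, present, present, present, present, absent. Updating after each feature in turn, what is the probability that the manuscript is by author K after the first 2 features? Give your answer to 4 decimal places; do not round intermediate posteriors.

0.6134

Each posterior becomes the prior for the next update.
After 'absent': P(author K) = 0.15·0.7000 / (0.15·0.7000 + 0.25·0.3000) ≈ 0.5833
After 'present': P(author K) = 0.85·0.5833 / (0.85·0.5833 + 0.75·0.4167) ≈ 0.6134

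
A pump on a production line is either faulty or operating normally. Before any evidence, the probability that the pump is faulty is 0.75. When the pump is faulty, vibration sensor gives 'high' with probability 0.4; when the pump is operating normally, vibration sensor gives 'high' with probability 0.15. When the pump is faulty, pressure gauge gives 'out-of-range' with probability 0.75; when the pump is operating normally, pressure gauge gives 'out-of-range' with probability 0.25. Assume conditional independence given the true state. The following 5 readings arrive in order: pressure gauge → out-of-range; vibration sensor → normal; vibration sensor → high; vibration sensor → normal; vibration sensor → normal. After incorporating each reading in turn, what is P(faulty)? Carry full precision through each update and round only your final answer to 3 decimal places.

After pressure gauge='out-of-range': P(faulty) = 0.75·0.7500 / (0.75·0.7500 + 0.25·0.2500) ≈ 0.9000
After vibration sensor='normal': P(faulty) = 0.6·0.9000 / (0.6·0.9000 + 0.85·0.1000) ≈ 0.8640
After vibration sensor='high': P(faulty) = 0.4·0.8640 / (0.4·0.8640 + 0.15·0.1360) ≈ 0.9443
After vibration sensor='normal': P(faulty) = 0.6·0.9443 / (0.6·0.9443 + 0.85·0.0557) ≈ 0.9228
After vibration sensor='normal': P(faulty) = 0.6·0.9228 / (0.6·0.9228 + 0.85·0.0772) ≈ 0.8941

0.894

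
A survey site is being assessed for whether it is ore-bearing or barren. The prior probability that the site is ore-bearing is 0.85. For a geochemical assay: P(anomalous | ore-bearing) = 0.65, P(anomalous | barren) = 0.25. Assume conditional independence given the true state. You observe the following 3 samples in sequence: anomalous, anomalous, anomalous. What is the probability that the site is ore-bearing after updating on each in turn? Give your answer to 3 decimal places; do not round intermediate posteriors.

0.990

Each posterior becomes the prior for the next update.
After 'anomalous': P(ore) = 0.65·0.8500 / (0.65·0.8500 + 0.25·0.1500) ≈ 0.9364
After 'anomalous': P(ore) = 0.65·0.9364 / (0.65·0.9364 + 0.25·0.0636) ≈ 0.9746
After 'anomalous': P(ore) = 0.65·0.9746 / (0.65·0.9746 + 0.25·0.0254) ≈ 0.9901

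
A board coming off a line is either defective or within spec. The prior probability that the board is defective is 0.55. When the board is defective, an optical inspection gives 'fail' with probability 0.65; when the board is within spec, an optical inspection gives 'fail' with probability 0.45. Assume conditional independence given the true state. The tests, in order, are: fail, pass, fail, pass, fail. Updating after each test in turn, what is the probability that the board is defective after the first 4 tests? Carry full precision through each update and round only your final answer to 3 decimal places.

Each posterior becomes the prior for the next update.
After 'fail': P(defective) = 0.65·0.5500 / (0.65·0.5500 + 0.45·0.4500) ≈ 0.6384
After 'pass': P(defective) = 0.35·0.6384 / (0.35·0.6384 + 0.55·0.3616) ≈ 0.5291
After 'fail': P(defective) = 0.65·0.5291 / (0.65·0.5291 + 0.45·0.4709) ≈ 0.6187
After 'pass': P(defective) = 0.35·0.6187 / (0.35·0.6187 + 0.55·0.3813) ≈ 0.5080

0.508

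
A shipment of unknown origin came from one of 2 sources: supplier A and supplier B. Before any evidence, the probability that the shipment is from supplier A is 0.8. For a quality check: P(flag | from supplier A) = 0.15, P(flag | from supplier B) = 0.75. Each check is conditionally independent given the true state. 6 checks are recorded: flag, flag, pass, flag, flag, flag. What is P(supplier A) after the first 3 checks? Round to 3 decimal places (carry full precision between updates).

After 'flag': P(supplier A) = 0.15·0.8000 / (0.15·0.8000 + 0.75·0.2000) ≈ 0.4444
After 'flag': P(supplier A) = 0.15·0.4444 / (0.15·0.4444 + 0.75·0.5556) ≈ 0.1379
After 'pass': P(supplier A) = 0.85·0.1379 / (0.85·0.1379 + 0.25·0.8621) ≈ 0.3523

0.352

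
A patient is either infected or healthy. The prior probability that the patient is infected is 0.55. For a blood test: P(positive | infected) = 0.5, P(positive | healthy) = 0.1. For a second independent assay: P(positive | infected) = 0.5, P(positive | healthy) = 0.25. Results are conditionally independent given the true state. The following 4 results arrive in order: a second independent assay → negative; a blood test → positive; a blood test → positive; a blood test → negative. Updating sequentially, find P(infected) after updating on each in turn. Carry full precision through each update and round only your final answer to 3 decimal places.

After a second independent assay='negative': P(infected) = 0.5·0.5500 / (0.5·0.5500 + 0.75·0.4500) ≈ 0.4490
After a blood test='positive': P(infected) = 0.5·0.4490 / (0.5·0.4490 + 0.1·0.5510) ≈ 0.8029
After a blood test='positive': P(infected) = 0.5·0.8029 / (0.5·0.8029 + 0.1·0.1971) ≈ 0.9532
After a blood test='negative': P(infected) = 0.5·0.9532 / (0.5·0.9532 + 0.9·0.0468) ≈ 0.9188

0.919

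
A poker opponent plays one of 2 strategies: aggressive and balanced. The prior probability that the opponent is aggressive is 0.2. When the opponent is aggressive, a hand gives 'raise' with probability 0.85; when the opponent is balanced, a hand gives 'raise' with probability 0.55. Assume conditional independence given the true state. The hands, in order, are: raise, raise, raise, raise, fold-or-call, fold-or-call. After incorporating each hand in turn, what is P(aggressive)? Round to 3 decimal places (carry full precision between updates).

After 'raise': P(aggressive) = 0.85·0.2000 / (0.85·0.2000 + 0.55·0.8000) ≈ 0.2787
After 'raise': P(aggressive) = 0.85·0.2787 / (0.85·0.2787 + 0.55·0.7213) ≈ 0.3739
After 'raise': P(aggressive) = 0.85·0.3739 / (0.85·0.3739 + 0.55·0.6261) ≈ 0.4799
After 'raise': P(aggressive) = 0.85·0.4799 / (0.85·0.4799 + 0.55·0.5201) ≈ 0.5878
After 'fold-or-call': P(aggressive) = 0.15·0.5878 / (0.15·0.5878 + 0.45·0.4122) ≈ 0.3222
After 'fold-or-call': P(aggressive) = 0.15·0.3222 / (0.15·0.3222 + 0.45·0.6778) ≈ 0.1368

0.137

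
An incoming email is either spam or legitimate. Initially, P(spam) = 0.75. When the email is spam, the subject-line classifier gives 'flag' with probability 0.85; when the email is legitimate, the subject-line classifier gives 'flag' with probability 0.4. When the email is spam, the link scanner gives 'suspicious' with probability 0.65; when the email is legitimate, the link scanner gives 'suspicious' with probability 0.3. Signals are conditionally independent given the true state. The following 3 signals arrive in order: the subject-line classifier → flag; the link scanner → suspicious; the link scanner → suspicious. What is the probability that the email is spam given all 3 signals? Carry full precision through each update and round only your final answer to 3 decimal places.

0.968

After the subject-line classifier='flag': P(spam) = 0.85·0.7500 / (0.85·0.7500 + 0.4·0.2500) ≈ 0.8644
After the link scanner='suspicious': P(spam) = 0.65·0.8644 / (0.65·0.8644 + 0.3·0.1356) ≈ 0.9325
After the link scanner='suspicious': P(spam) = 0.65·0.9325 / (0.65·0.9325 + 0.3·0.0675) ≈ 0.9677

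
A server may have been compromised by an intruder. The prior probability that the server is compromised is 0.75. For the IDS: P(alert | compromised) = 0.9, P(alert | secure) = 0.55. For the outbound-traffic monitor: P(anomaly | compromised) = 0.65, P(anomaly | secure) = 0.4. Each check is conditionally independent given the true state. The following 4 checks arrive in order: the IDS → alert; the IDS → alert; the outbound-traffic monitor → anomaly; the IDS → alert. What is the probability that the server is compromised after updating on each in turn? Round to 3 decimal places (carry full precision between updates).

0.955

Each posterior becomes the prior for the next update.
After the IDS='alert': P(compromised) = 0.9·0.7500 / (0.9·0.7500 + 0.55·0.2500) ≈ 0.8308
After the IDS='alert': P(compromised) = 0.9·0.8308 / (0.9·0.8308 + 0.55·0.1692) ≈ 0.8893
After the outbound-traffic monitor='anomaly': P(compromised) = 0.65·0.8893 / (0.65·0.8893 + 0.4·0.1107) ≈ 0.9288
After the IDS='alert': P(compromised) = 0.9·0.9288 / (0.9·0.9288 + 0.55·0.0712) ≈ 0.9553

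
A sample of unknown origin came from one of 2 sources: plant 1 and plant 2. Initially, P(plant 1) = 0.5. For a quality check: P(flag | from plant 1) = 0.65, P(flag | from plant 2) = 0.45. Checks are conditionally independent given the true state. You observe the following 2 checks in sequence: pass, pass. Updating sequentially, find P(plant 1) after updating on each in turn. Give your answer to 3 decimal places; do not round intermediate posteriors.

0.288

After 'pass': P(plant 1) = 0.35·0.5000 / (0.35·0.5000 + 0.55·0.5000) ≈ 0.3889
After 'pass': P(plant 1) = 0.35·0.3889 / (0.35·0.3889 + 0.55·0.6111) ≈ 0.2882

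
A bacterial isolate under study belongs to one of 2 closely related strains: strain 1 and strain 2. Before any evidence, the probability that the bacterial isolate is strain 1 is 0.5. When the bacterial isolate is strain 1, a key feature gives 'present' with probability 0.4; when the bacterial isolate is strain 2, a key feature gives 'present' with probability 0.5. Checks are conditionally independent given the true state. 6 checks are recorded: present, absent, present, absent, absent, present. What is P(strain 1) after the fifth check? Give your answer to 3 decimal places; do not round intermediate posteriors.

0.525

Each posterior becomes the prior for the next update.
After 'present': P(strain 1) = 0.4·0.5000 / (0.4·0.5000 + 0.5·0.5000) ≈ 0.4444
After 'absent': P(strain 1) = 0.6·0.4444 / (0.6·0.4444 + 0.5·0.5556) ≈ 0.4898
After 'present': P(strain 1) = 0.4·0.4898 / (0.4·0.4898 + 0.5·0.5102) ≈ 0.4344
After 'absent': P(strain 1) = 0.6·0.4344 / (0.6·0.4344 + 0.5·0.5656) ≈ 0.4796
After 'absent': P(strain 1) = 0.6·0.4796 / (0.6·0.4796 + 0.5·0.5204) ≈ 0.5251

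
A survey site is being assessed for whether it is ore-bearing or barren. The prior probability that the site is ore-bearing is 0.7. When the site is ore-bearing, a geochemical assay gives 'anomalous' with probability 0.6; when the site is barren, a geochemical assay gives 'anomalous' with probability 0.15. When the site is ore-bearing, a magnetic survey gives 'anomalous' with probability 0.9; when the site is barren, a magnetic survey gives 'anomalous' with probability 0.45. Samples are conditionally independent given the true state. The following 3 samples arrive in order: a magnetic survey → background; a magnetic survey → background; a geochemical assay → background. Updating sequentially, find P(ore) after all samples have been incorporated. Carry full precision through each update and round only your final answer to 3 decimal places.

0.035

Each posterior becomes the prior for the next update.
After a magnetic survey='background': P(ore) = 0.1·0.7000 / (0.1·0.7000 + 0.55·0.3000) ≈ 0.2979
After a magnetic survey='background': P(ore) = 0.1·0.2979 / (0.1·0.2979 + 0.55·0.7021) ≈ 0.0716
After a geochemical assay='background': P(ore) = 0.4·0.0716 / (0.4·0.0716 + 0.85·0.9284) ≈ 0.0350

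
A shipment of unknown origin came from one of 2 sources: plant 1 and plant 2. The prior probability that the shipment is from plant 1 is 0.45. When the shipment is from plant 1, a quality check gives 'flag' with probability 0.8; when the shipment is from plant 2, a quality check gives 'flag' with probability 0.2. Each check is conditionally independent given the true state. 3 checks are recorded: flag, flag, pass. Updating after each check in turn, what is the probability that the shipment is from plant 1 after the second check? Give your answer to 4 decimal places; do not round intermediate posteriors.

After 'flag': P(plant 1) = 0.8·0.4500 / (0.8·0.4500 + 0.2·0.5500) ≈ 0.7660
After 'flag': P(plant 1) = 0.8·0.7660 / (0.8·0.7660 + 0.2·0.2340) ≈ 0.9290

0.9290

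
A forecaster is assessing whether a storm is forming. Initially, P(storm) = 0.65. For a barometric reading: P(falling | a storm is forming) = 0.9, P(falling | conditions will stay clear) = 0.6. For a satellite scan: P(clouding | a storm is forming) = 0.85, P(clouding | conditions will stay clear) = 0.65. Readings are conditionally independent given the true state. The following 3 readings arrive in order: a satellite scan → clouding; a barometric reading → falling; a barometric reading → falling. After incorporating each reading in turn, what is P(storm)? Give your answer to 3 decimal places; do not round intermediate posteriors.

0.845

After a satellite scan='clouding': P(storm) = 0.85·0.6500 / (0.85·0.6500 + 0.65·0.3500) ≈ 0.7083
After a barometric reading='falling': P(storm) = 0.9·0.7083 / (0.9·0.7083 + 0.6·0.2917) ≈ 0.7846
After a barometric reading='falling': P(storm) = 0.9·0.7846 / (0.9·0.7846 + 0.6·0.2154) ≈ 0.8453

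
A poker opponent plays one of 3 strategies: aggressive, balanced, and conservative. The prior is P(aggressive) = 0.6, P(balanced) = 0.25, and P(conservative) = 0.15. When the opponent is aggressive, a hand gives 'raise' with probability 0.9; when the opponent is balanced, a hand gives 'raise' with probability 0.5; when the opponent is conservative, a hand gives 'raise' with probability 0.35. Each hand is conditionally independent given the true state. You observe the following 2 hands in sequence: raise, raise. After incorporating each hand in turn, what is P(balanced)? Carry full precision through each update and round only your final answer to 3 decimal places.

0.110

After 'raise': normaliser = 0.9·0.6000 + 0.5·0.2500 + 0.35·0.1500; P(aggressive) ≈ 0.7526, P(balanced) ≈ 0.1742, P(conservative) ≈ 0.0732
After 'raise': normaliser = 0.9·0.7526 + 0.5·0.1742 + 0.35·0.0732; P(aggressive) ≈ 0.8573, P(balanced) ≈ 0.1103, P(conservative) ≈ 0.0324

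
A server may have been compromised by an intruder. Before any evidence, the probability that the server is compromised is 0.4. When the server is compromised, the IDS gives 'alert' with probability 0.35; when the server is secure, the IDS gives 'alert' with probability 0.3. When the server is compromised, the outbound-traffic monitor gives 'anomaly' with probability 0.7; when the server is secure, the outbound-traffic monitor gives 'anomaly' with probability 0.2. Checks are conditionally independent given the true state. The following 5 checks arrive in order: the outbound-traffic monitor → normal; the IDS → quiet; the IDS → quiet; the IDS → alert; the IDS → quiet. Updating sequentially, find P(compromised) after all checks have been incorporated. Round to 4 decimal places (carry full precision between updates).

After the outbound-traffic monitor='normal': P(compromised) = 0.3·0.4000 / (0.3·0.4000 + 0.8·0.6000) ≈ 0.2000
After the IDS='quiet': P(compromised) = 0.65·0.2000 / (0.65·0.2000 + 0.7·0.8000) ≈ 0.1884
After the IDS='quiet': P(compromised) = 0.65·0.1884 / (0.65·0.1884 + 0.7·0.8116) ≈ 0.1773
After the IDS='alert': P(compromised) = 0.35·0.1773 / (0.35·0.1773 + 0.3·0.8227) ≈ 0.2010
After the IDS='quiet': P(compromised) = 0.65·0.2010 / (0.65·0.2010 + 0.7·0.7990) ≈ 0.1893

0.1893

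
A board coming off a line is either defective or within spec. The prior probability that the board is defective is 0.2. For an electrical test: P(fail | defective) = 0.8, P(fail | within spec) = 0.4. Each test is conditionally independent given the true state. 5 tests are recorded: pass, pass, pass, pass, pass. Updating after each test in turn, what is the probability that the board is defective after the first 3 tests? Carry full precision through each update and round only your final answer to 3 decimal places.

After 'pass': P(defective) = 0.2·0.2000 / (0.2·0.2000 + 0.6·0.8000) ≈ 0.0769
After 'pass': P(defective) = 0.2·0.0769 / (0.2·0.0769 + 0.6·0.9231) ≈ 0.0270
After 'pass': P(defective) = 0.2·0.0270 / (0.2·0.0270 + 0.6·0.9730) ≈ 0.0092

0.009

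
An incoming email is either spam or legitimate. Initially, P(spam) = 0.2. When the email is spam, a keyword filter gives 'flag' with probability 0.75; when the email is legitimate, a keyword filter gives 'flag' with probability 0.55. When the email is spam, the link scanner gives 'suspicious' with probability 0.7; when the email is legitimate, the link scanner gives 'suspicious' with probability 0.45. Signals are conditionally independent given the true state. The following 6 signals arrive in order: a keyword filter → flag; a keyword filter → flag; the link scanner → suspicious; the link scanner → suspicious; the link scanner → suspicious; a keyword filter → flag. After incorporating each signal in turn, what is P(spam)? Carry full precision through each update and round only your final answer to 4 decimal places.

0.7047

After a keyword filter='flag': P(spam) = 0.75·0.2000 / (0.75·0.2000 + 0.55·0.8000) ≈ 0.2542
After a keyword filter='flag': P(spam) = 0.75·0.2542 / (0.75·0.2542 + 0.55·0.7458) ≈ 0.3173
After the link scanner='suspicious': P(spam) = 0.7·0.3173 / (0.7·0.3173 + 0.45·0.6827) ≈ 0.4197
After the link scanner='suspicious': P(spam) = 0.7·0.4197 / (0.7·0.4197 + 0.45·0.5803) ≈ 0.5294
After the link scanner='suspicious': P(spam) = 0.7·0.5294 / (0.7·0.5294 + 0.45·0.4706) ≈ 0.6363
After a keyword filter='flag': P(spam) = 0.75·0.6363 / (0.75·0.6363 + 0.55·0.3637) ≈ 0.7047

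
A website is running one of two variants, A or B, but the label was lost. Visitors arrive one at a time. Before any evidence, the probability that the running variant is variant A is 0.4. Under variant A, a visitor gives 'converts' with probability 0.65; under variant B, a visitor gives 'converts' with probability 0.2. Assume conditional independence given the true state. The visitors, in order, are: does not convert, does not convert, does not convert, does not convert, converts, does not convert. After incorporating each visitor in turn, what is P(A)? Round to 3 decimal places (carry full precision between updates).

0.034

Each posterior becomes the prior for the next update.
After 'does not convert': P(A) = 0.35·0.4000 / (0.35·0.4000 + 0.8·0.6000) ≈ 0.2258
After 'does not convert': P(A) = 0.35·0.2258 / (0.35·0.2258 + 0.8·0.7742) ≈ 0.1132
After 'does not convert': P(A) = 0.35·0.1132 / (0.35·0.1132 + 0.8·0.8868) ≈ 0.0529
After 'does not convert': P(A) = 0.35·0.0529 / (0.35·0.0529 + 0.8·0.9471) ≈ 0.0238
After 'converts': P(A) = 0.65·0.0238 / (0.65·0.0238 + 0.2·0.9762) ≈ 0.0735
After 'does not convert': P(A) = 0.35·0.0735 / (0.35·0.0735 + 0.8·0.9265) ≈ 0.0336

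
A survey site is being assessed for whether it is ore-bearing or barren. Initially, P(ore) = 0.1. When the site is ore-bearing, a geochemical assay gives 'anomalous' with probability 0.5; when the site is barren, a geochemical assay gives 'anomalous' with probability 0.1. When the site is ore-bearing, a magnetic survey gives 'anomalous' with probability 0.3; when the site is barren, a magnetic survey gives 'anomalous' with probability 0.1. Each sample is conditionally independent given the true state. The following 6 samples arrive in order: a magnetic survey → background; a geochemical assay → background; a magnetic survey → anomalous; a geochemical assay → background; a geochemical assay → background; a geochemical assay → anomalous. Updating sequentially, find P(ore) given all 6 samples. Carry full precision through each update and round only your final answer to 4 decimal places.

0.1819

After a magnetic survey='background': P(ore) = 0.7·0.1000 / (0.7·0.1000 + 0.9·0.9000) ≈ 0.0795
After a geochemical assay='background': P(ore) = 0.5·0.0795 / (0.5·0.0795 + 0.9·0.9205) ≈ 0.0458
After a magnetic survey='anomalous': P(ore) = 0.3·0.0458 / (0.3·0.0458 + 0.1·0.9542) ≈ 0.1259
After a geochemical assay='background': P(ore) = 0.5·0.1259 / (0.5·0.1259 + 0.9·0.8741) ≈ 0.0741
After a geochemical assay='background': P(ore) = 0.5·0.0741 / (0.5·0.0741 + 0.9·0.9259) ≈ 0.0426
After a geochemical assay='anomalous': P(ore) = 0.5·0.0426 / (0.5·0.0426 + 0.1·0.9574) ≈ 0.1819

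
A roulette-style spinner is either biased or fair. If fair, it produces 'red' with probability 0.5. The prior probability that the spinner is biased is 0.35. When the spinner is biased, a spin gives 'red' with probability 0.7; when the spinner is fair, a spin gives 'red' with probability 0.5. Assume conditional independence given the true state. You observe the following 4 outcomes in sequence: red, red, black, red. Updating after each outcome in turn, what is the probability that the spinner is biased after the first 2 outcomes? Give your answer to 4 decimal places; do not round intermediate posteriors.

After 'red': P(biased) = 0.7·0.3500 / (0.7·0.3500 + 0.5·0.6500) ≈ 0.4298
After 'red': P(biased) = 0.7·0.4298 / (0.7·0.4298 + 0.5·0.5702) ≈ 0.5135

0.5135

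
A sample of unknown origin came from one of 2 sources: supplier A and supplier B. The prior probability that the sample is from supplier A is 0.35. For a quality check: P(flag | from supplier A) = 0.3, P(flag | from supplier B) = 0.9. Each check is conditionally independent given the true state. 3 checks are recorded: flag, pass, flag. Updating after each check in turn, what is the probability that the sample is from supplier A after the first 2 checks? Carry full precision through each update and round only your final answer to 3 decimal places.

After 'flag': P(supplier A) = 0.3·0.3500 / (0.3·0.3500 + 0.9·0.6500) ≈ 0.1522
After 'pass': P(supplier A) = 0.7·0.1522 / (0.7·0.1522 + 0.1·0.8478) ≈ 0.5568

0.557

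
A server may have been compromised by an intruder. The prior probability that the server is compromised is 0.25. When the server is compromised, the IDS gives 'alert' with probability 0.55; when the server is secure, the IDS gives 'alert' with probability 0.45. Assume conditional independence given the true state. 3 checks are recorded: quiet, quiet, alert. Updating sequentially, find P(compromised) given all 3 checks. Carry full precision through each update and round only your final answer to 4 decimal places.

0.2143

Each posterior becomes the prior for the next update.
After 'quiet': P(compromised) = 0.45·0.2500 / (0.45·0.2500 + 0.55·0.7500) ≈ 0.2143
After 'quiet': P(compromised) = 0.45·0.2143 / (0.45·0.2143 + 0.55·0.7857) ≈ 0.1824
After 'alert': P(compromised) = 0.55·0.1824 / (0.55·0.1824 + 0.45·0.8176) ≈ 0.2143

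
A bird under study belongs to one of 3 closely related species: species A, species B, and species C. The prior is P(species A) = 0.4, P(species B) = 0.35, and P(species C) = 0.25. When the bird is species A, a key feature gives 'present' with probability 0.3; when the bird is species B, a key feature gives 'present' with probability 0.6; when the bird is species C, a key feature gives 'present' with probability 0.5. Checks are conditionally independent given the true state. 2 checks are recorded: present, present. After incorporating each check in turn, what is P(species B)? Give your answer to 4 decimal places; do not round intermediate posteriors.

0.5612

After 'present': normaliser = 0.3·0.4000 + 0.6·0.3500 + 0.5·0.2500; P(species A) ≈ 0.2637, P(species B) ≈ 0.4615, P(species C) ≈ 0.2747
After 'present': normaliser = 0.3·0.2637 + 0.6·0.4615 + 0.5·0.2747; P(species A) ≈ 0.1604, P(species B) ≈ 0.5612, P(species C) ≈ 0.2784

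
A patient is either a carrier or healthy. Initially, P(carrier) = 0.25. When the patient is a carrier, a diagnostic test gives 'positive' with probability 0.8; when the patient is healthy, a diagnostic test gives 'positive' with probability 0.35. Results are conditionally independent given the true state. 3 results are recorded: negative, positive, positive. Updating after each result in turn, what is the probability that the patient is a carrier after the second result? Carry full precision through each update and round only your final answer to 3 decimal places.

0.190

Apply Bayes' rule sequentially, carrying P(carrier) forward.
After 'negative': P(carrier) = 0.2·0.2500 / (0.2·0.2500 + 0.65·0.7500) ≈ 0.0930
After 'positive': P(carrier) = 0.8·0.0930 / (0.8·0.0930 + 0.35·0.9070) ≈ 0.1899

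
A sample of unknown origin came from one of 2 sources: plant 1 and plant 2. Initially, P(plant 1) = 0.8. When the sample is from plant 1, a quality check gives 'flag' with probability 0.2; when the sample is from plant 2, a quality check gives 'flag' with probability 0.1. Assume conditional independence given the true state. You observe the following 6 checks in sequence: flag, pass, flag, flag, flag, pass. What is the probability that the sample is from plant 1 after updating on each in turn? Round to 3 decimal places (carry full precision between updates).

After 'flag': P(plant 1) = 0.2·0.8000 / (0.2·0.8000 + 0.1·0.2000) ≈ 0.8889
After 'pass': P(plant 1) = 0.8·0.8889 / (0.8·0.8889 + 0.9·0.1111) ≈ 0.8767
After 'flag': P(plant 1) = 0.2·0.8767 / (0.2·0.8767 + 0.1·0.1233) ≈ 0.9343
After 'flag': P(plant 1) = 0.2·0.9343 / (0.2·0.9343 + 0.1·0.0657) ≈ 0.9660
After 'flag': P(plant 1) = 0.2·0.9660 / (0.2·0.9660 + 0.1·0.0340) ≈ 0.9827
After 'pass': P(plant 1) = 0.8·0.9827 / (0.8·0.9827 + 0.9·0.0173) ≈ 0.9806

0.981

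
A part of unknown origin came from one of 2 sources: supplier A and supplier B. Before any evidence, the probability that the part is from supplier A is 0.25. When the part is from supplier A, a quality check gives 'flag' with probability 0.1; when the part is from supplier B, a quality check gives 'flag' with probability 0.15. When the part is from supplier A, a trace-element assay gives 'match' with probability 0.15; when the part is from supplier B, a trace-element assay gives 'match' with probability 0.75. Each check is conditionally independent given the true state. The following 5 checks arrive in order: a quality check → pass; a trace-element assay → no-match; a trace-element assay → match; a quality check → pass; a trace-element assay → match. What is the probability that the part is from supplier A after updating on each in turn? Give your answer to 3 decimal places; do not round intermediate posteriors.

0.048

After a quality check='pass': P(supplier A) = 0.9·0.2500 / (0.9·0.2500 + 0.85·0.7500) ≈ 0.2609
After a trace-element assay='no-match': P(supplier A) = 0.85·0.2609 / (0.85·0.2609 + 0.25·0.7391) ≈ 0.5455
After a trace-element assay='match': P(supplier A) = 0.15·0.5455 / (0.15·0.5455 + 0.75·0.4545) ≈ 0.1935
After a quality check='pass': P(supplier A) = 0.9·0.1935 / (0.9·0.1935 + 0.85·0.8065) ≈ 0.2026
After a trace-element assay='match': P(supplier A) = 0.15·0.2026 / (0.15·0.2026 + 0.75·0.7974) ≈ 0.0484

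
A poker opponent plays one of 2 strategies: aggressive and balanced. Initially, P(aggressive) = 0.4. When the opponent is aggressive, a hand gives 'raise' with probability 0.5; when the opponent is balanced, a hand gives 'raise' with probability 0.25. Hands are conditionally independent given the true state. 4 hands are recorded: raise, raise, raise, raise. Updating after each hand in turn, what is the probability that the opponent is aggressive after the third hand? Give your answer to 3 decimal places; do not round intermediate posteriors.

After 'raise': P(aggressive) = 0.5·0.4000 / (0.5·0.4000 + 0.25·0.6000) ≈ 0.5714
After 'raise': P(aggressive) = 0.5·0.5714 / (0.5·0.5714 + 0.25·0.4286) ≈ 0.7273
After 'raise': P(aggressive) = 0.5·0.7273 / (0.5·0.7273 + 0.25·0.2727) ≈ 0.8421

0.842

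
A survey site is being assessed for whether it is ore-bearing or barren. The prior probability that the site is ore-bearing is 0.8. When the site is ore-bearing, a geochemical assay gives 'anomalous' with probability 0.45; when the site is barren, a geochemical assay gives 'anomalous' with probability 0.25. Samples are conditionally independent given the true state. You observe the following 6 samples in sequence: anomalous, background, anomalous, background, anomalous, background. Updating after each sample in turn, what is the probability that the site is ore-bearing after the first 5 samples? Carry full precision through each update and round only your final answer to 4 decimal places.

After 'anomalous': P(ore) = 0.45·0.8000 / (0.45·0.8000 + 0.25·0.2000) ≈ 0.8780
After 'background': P(ore) = 0.55·0.8780 / (0.55·0.8780 + 0.75·0.1220) ≈ 0.8408
After 'anomalous': P(ore) = 0.45·0.8408 / (0.45·0.8408 + 0.25·0.1592) ≈ 0.9048
After 'background': P(ore) = 0.55·0.9048 / (0.55·0.9048 + 0.75·0.0952) ≈ 0.8745
After 'anomalous': P(ore) = 0.45·0.8745 / (0.45·0.8745 + 0.25·0.1255) ≈ 0.9262

0.9262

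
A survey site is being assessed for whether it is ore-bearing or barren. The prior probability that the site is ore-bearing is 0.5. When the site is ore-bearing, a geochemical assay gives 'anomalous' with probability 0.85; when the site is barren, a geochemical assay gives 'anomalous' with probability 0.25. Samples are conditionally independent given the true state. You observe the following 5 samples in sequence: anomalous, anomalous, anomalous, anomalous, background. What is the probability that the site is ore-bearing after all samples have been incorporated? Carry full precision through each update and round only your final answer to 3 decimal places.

0.964

Apply Bayes' rule sequentially, carrying P(ore) forward.
After 'anomalous': P(ore) = 0.85·0.5000 / (0.85·0.5000 + 0.25·0.5000) ≈ 0.7727
After 'anomalous': P(ore) = 0.85·0.7727 / (0.85·0.7727 + 0.25·0.2273) ≈ 0.9204
After 'anomalous': P(ore) = 0.85·0.9204 / (0.85·0.9204 + 0.25·0.0796) ≈ 0.9752
After 'anomalous': P(ore) = 0.85·0.9752 / (0.85·0.9752 + 0.25·0.0248) ≈ 0.9926
After 'background': P(ore) = 0.15·0.9926 / (0.15·0.9926 + 0.75·0.0074) ≈ 0.9639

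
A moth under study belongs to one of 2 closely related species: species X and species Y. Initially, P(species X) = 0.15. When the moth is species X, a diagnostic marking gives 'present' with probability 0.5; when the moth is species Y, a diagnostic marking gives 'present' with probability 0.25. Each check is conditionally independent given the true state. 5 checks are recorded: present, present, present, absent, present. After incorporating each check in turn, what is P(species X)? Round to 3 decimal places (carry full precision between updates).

0.653

After 'present': P(species X) = 0.5·0.1500 / (0.5·0.1500 + 0.25·0.8500) ≈ 0.2609
After 'present': P(species X) = 0.5·0.2609 / (0.5·0.2609 + 0.25·0.7391) ≈ 0.4138
After 'present': P(species X) = 0.5·0.4138 / (0.5·0.4138 + 0.25·0.5862) ≈ 0.5854
After 'absent': P(species X) = 0.5·0.5854 / (0.5·0.5854 + 0.75·0.4146) ≈ 0.4848
After 'present': P(species X) = 0.5·0.4848 / (0.5·0.4848 + 0.25·0.5152) ≈ 0.6531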